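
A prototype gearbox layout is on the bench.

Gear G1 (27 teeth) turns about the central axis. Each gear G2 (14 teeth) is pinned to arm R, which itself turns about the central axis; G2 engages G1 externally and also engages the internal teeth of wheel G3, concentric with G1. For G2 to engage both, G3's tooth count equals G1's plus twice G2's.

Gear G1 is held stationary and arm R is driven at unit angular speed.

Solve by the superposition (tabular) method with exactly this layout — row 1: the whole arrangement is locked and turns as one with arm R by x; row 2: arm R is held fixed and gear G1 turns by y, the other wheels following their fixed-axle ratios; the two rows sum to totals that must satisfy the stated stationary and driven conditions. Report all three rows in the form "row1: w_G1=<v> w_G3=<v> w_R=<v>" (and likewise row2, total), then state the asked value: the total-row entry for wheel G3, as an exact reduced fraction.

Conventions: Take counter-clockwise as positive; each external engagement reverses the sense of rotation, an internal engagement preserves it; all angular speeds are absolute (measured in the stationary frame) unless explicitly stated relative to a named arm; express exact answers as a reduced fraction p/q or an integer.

row1: w_G1=1 w_G3=1 w_R=1
row2: w_G1=-1 w_G3=27/55 w_R=0
total: w_G1=0 w_G3=82/55 w_R=1
asked value: 82/55

planetary set (27T centre, 14T on arm, 55T internal) — Willis relation
row 1 (train locked, turned with arm): all members turn x
row 2 (arm held, sun turns y): ω_ring = −(27/55)·y, ω_arm = 0
boundary: total ω_sun = x + y = 0 and total ω_arm = x = 1  ⇒  y = -1, x = 1
row 2 ring = −(27/55)·(-1) = 27/55
totals (row 1 + row 2): sun 1 + (-1) = 0, ring 1 + 27/55 = 82/55, arm 1 + 0 = 1
asked cell (total, ring) = 82/55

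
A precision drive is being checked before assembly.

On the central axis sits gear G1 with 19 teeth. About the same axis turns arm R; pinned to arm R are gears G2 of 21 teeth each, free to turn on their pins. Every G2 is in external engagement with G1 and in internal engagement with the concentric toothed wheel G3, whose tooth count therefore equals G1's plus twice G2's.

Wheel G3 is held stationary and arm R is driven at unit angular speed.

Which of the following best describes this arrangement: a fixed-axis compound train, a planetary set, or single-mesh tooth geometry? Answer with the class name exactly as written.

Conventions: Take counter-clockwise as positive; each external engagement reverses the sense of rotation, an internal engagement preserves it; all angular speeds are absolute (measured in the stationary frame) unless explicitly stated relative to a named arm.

recognized (axles ride arm R): planetary set, 19/21/61 teeth
classification: planetary set

planetary set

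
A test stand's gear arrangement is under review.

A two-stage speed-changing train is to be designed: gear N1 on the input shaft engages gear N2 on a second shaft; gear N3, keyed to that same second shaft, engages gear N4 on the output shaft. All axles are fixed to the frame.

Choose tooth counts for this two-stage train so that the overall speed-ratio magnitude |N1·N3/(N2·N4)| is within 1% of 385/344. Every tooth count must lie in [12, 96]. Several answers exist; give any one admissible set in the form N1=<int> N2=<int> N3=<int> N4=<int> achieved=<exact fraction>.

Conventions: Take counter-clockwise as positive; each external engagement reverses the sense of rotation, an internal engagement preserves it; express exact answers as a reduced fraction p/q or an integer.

N1=14 N2=16 N3=55 N4=43 achieved=385/344

topology: fixed-axis compound train — 2 stages, target 385/344
target = 385/344 in lowest terms: an exact hit needs N1·N3 = k·385 and N2·N4 = k·344 for one integer k, every count in [12, 96]; additionally prefer no 1:1 stage (N1 ≠ N2, N3 ≠ N4)
k = 1: no 1:1-free in-range split of k·385 and k·344 into factor pairs; take k = 2
k = 2: N1·N3 = 770 = 14·55, N2·N4 = 688 = 16·43
achieved = 14·55/(16·43) = 385/344; |achieved − target| = 0 ≤ 77/6880 ✓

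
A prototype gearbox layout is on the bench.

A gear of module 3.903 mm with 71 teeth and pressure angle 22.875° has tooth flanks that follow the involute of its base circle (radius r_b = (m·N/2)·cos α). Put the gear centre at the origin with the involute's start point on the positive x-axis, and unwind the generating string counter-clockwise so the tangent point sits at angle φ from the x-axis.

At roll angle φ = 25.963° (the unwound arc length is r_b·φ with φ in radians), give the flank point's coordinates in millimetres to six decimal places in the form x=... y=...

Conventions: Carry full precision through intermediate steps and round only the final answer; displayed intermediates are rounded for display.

class = single-mesh tooth geometry [base-circle involute, m = 3.903, 71T]
pitch radius r_p = m·N/2 = 3.903·71/2 = 138.556500
base radius r_b = r_p·cos α = 138.556500·cos 22.875° = 127.659739
roll angle φ = 25.963° = 0.45313983 rad
x = r_b·(cos φ + φ·sin φ) = 140.101115
y = r_b·(sin φ − φ·cos φ) = 3.878694

x=140.101115 y=3.878694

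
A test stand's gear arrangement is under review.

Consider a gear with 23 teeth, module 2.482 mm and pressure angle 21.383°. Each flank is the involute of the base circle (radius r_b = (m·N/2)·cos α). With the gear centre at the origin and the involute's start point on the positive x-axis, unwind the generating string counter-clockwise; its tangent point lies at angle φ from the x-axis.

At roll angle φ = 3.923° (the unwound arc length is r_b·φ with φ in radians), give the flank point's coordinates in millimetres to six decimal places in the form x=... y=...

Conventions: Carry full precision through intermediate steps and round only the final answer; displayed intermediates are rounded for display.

x=26.640442 y=0.002842

class = single-mesh tooth geometry [base-circle involute, m = 2.482, 23T]
pitch radius r_p = m·N/2 = 2.482·23/2 = 28.543000
base radius r_b = r_p·cos α = 28.543000·cos 21.383° = 26.578215
roll angle φ = 3.923° = 0.06846927 rad
x = r_b·(cos φ + φ·sin φ) = 26.640442
y = r_b·(sin φ − φ·cos φ) = 0.002842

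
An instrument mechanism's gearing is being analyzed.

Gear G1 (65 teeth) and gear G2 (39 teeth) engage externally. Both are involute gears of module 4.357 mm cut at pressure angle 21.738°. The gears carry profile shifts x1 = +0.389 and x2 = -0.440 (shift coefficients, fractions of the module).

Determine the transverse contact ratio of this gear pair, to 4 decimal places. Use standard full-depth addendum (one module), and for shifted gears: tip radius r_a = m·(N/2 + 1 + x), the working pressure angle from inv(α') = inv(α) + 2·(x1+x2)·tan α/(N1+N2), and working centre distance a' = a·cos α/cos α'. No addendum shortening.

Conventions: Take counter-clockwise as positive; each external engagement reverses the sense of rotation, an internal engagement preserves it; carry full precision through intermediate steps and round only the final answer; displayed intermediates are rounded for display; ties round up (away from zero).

single-mesh involute tooth geometry (65T engaging 39T at module 4.357)
base radii: r_b1 = 131.532742, r_b2 = 78.919645
tip radii: r_a1 = 147.654373, r_a2 = 87.401420
inv(α') = inv(21.738°) + 2·(+0.389-0.440)·tan α/(65+39) = 0.01892607  ⇒  α' = 21.59604°
a' = a·cos α / cos α' = 226.5640·cos 21.738°/cos 21.59604° = 226.341101
action lengths: √(r_a1²−r_b1²) = 67.089133, √(r_a2²−r_b2²) = 37.559258
base pitch p_b = π·m·cos α = 12.714532
CR = (67.089133 + 37.559258 − 226.341101·sin 21.59604°)/12.714532 = 1.678489
contact ratio ≈ 1.6785

1.6785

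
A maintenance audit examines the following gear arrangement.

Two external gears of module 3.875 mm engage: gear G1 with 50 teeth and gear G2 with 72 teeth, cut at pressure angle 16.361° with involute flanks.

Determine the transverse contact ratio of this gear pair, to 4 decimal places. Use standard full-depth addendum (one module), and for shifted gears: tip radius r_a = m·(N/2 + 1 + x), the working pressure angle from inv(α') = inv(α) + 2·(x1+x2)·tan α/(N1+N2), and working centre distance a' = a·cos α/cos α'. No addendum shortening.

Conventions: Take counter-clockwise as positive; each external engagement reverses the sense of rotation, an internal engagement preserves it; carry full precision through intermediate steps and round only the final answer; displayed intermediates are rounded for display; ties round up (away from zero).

2.0259

topology: single-mesh involute geometry — m = 3.875, 50T/72T pair
base radii: r_b1 = 92.952138, r_b2 = 133.851078
tip radii: r_a1 = 100.750000, r_a2 = 143.375000
no profile shift: α' = α, a' = a
action lengths: √(r_a1²−r_b1²) = 38.864671, √(r_a2²−r_b2²) = 51.383650
base pitch p_b = π·m·cos α = 11.680710
CR = (38.864671 + 51.383650 − 236.375000·sin 16.36100°)/11.680710 = 2.025923
contact ratio ≈ 2.0259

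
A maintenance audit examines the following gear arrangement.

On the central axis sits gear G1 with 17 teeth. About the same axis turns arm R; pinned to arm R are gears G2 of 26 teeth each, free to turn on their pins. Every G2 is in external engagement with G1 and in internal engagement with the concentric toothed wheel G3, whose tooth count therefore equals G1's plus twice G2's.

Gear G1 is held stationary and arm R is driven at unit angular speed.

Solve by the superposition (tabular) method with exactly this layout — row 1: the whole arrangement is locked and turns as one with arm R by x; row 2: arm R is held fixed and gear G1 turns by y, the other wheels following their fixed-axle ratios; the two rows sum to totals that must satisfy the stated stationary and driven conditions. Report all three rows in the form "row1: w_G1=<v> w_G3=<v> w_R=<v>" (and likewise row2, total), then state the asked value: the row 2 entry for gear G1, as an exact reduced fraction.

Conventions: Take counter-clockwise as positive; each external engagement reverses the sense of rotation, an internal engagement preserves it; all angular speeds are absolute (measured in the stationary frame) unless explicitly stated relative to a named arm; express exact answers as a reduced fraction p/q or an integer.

recognized (axles ride arm R): planetary set, 17/26/69 teeth
row 1 (train locked, turned with arm): all members turn x
row 2: sun turns y, ring = −(17/69)·y, arm 0
boundary: total ω_sun = x + y = 0 and total ω_arm = x = 1  ⇒  y = -1, x = 1
row 2 ring = −(17/69)·(-1) = 17/69
totals (row 1 + row 2): sun 1 + (-1) = 0, ring 1 + 17/69 = 86/69, arm 1 + 0 = 1
asked cell (row2, sun) = -1

row1: w_G1=1 w_G3=1 w_R=1
row2: w_G1=-1 w_G3=17/69 w_R=0
total: w_G1=0 w_G3=86/69 w_R=1
asked value: -1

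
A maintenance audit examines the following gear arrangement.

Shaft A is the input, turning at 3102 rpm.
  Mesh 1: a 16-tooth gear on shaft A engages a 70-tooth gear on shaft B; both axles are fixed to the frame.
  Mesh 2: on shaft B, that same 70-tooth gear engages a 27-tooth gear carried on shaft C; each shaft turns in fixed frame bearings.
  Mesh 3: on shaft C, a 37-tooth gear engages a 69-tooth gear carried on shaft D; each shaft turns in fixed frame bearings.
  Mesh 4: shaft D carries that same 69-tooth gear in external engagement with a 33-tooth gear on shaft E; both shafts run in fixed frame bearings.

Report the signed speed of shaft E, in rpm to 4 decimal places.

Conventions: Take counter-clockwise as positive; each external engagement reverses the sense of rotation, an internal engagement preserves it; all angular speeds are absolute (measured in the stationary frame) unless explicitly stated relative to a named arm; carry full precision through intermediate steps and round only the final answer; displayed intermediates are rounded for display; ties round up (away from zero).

+2061.0370 rpm

topology: fixed-axis compound train — 4 meshes, A→E
mesh 1 [16T→70T]: ω = 3102.0000×16/70 = 709.0286 rpm, sense flips to −
mesh 2 [70T→27T]: ω = 709.0286×70/27 = 1838.2222 rpm, sense flips to +
mesh 3 [37T→69T]: ω = 1838.2222×37/69 = 985.7134 rpm, sense flips to −
mesh 4 [69T→33T]: ω = 985.7134×69/33 = 2061.0370 rpm, sense flips to +
signed output speed = +2061.0370 rpm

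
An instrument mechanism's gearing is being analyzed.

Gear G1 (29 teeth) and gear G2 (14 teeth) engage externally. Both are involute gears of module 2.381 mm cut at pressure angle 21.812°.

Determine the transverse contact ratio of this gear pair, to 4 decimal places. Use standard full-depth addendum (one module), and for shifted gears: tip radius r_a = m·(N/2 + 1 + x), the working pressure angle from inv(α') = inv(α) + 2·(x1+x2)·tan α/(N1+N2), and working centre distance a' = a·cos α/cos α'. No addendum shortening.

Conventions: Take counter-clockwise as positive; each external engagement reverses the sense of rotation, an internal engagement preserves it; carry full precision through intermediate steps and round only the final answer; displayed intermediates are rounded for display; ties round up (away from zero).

recognized (one external pair, fixed centres): single-mesh tooth geometry, m = 2.381, N1 = 29, N2 = 14
base radii: r_b1 = 32.052823, r_b2 = 15.473777
tip radii: r_a1 = 36.905500, r_a2 = 19.048000
no profile shift: α' = α, a' = a
action lengths: √(r_a1²−r_b1²) = 18.292962, √(r_a2²−r_b2²) = 11.108040
base pitch p_b = π·m·cos α = 6.944615
CR = (18.292962 + 11.108040 − 51.191500·sin 21.81200°)/6.944615 = 1.494708
contact ratio ≈ 1.4947

1.4947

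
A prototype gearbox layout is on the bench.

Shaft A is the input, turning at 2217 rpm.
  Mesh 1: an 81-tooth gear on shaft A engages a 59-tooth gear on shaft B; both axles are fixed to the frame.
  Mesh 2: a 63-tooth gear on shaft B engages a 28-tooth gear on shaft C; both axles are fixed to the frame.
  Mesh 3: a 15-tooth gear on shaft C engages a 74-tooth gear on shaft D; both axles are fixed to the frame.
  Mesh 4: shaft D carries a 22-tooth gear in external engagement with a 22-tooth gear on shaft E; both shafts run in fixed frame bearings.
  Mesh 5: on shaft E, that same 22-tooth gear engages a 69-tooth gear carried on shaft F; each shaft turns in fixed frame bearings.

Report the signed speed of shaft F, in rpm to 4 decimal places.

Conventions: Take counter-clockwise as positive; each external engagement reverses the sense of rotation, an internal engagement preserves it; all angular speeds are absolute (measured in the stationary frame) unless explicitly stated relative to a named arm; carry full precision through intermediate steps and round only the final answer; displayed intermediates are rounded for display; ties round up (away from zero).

class = fixed-axis compound train [5 meshes; 5 ratios multiply, 5 sense flips]
mesh 1 [81T→59T]: ω = 2217.0000×81/59 = 3043.6780 rpm, sense flips to −
mesh 2 [63T→28T]: ω = 3043.6780×63/28 = 6848.2754 rpm, sense flips to +
mesh 3 [15T→74T]: ω = 6848.2754×15/74 = 1388.1639 rpm, sense flips to −
mesh 4 [22T→22T]: ω = 1388.1639×22/22 = 1388.1639 rpm, sense flips to +
mesh 5 [22T→69T]: ω = 1388.1639×22/69 = 442.6030 rpm, sense flips to −
signed output speed = -442.6030 rpm

-442.6030 rpm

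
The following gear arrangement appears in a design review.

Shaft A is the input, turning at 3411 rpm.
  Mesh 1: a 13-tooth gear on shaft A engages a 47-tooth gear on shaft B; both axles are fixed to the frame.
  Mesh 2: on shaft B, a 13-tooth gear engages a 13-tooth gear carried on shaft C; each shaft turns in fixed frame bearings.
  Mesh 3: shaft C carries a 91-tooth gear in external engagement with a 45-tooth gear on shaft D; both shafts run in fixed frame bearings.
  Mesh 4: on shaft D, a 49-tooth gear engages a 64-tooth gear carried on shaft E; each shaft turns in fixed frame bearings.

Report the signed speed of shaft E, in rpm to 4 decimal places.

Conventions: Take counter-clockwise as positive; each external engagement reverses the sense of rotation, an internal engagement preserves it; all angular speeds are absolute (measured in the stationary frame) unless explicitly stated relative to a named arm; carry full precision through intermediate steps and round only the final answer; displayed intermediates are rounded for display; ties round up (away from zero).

class = fixed-axis compound train [4 meshes; 4 ratios multiply, 4 sense flips]
mesh 1 [13T→47T]: ω = 3411.0000×13/47 = 943.4681 rpm, sense flips to −
mesh 2 [13T→13T]: ω = 943.4681×13/13 = 943.4681 rpm, sense flips to +
mesh 3 [91T→45T]: ω = 943.4681×91/45 = 1907.9021 rpm, sense flips to −
mesh 4 [49T→64T]: ω = 1907.9021×49/64 = 1460.7376 rpm, sense flips to +
signed output speed = +1460.7376 rpm

+1460.7376 rpm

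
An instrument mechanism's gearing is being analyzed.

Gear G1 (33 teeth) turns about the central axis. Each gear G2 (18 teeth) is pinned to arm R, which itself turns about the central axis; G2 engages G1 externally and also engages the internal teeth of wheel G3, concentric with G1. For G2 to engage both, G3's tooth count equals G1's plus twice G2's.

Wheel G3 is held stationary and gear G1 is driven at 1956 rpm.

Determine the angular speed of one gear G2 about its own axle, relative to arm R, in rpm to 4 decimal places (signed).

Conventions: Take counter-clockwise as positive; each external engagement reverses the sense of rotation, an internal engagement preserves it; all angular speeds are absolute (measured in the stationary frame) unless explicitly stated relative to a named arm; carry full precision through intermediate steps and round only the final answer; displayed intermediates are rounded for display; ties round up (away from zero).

-2425.8235 rpm

topology: planetary set — G1 33T / G2 18T / G3 69T, arm = carrier (Willis)
normalise by the input: solve with ω_sun = 1, then scale by 1956 rpm
ring teeth: 33 + 2·18 = 69
33(ω_sun−ω_arm) = −69(ω_ring−ω_arm),  ω_ring = 0, ω_sun = 1
33(1−ω_arm) = −69(0−ω_arm)  ⇒  102·ω_arm = 33  ⇒  ω_arm = 11/34
sun–planet mesh: 33·(1−11/34) = −18·(ω_p−ω_arm)  ⇒  ω_p−ω_arm = -253/204
scale: ω_p−ω_arm = -253/204 × 1956 rpm = -2425.8235 rpm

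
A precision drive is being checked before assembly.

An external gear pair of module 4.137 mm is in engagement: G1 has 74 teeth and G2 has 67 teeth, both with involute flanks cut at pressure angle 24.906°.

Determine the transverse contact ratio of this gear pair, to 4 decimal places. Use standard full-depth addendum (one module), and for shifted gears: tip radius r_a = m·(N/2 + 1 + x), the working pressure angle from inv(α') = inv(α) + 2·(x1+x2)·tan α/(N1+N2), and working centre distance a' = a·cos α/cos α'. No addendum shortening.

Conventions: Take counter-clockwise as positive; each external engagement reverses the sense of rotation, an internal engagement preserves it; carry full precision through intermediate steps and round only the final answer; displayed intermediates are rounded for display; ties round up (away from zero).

1.5716

topology: single-mesh involute geometry — m = 4.137, 74T/67T pair
base radii: r_b1 = 138.833571, r_b2 = 125.700665
tip radii: r_a1 = 157.206000, r_a2 = 142.726500
no profile shift: α' = α, a' = a
action lengths: √(r_a1²−r_b1²) = 73.749347, √(r_a2²−r_b2²) = 67.603229
base pitch p_b = π·m·cos α = 11.788068
CR = (73.749347 + 67.603229 − 291.658500·sin 24.90600°)/11.788068 = 1.571606
contact ratio ≈ 1.5716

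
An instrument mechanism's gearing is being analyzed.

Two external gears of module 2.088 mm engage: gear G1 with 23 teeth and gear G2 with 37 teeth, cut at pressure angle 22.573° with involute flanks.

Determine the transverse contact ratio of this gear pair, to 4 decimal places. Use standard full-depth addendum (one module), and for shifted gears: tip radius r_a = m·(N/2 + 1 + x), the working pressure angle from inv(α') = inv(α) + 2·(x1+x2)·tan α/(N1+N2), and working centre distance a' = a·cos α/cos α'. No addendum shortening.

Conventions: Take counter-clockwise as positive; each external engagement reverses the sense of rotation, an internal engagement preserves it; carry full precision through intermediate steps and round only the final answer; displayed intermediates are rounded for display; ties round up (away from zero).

recognized (one external pair, fixed centres): single-mesh tooth geometry, m = 2.088, N1 = 23, N2 = 37
base radii: r_b1 = 22.172470, r_b2 = 35.668756
tip radii: r_a1 = 26.100000, r_a2 = 40.716000
no profile shift: α' = α, a' = a
action lengths: √(r_a1²−r_b1²) = 13.769226, √(r_a2²−r_b2²) = 19.634982
base pitch p_b = π·m·cos α = 6.057119
CR = (13.769226 + 19.634982 − 62.640000·sin 22.57300°)/6.057119 = 1.545158
contact ratio ≈ 1.5452

1.5452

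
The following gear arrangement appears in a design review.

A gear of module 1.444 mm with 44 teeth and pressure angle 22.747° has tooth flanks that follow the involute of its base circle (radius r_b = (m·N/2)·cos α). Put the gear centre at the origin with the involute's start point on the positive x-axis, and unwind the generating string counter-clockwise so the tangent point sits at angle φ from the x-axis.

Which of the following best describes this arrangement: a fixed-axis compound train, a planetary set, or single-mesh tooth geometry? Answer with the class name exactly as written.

single-mesh tooth geometry

class = single-mesh tooth geometry [base-circle involute, m = 1.444, 44T]
classification: single-mesh tooth geometry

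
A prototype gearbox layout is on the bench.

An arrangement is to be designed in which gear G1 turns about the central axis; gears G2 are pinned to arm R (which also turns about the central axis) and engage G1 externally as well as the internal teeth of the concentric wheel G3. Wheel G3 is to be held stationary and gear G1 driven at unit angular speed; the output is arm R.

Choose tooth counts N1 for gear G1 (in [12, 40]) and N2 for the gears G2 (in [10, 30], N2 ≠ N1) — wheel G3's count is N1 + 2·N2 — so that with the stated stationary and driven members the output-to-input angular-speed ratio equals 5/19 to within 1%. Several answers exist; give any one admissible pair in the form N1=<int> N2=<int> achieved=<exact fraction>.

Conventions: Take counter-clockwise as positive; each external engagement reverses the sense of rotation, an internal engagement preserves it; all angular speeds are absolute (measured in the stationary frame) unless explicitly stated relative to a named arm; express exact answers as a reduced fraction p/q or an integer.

design class (target 5/19): planetary set
Willis with ω_ring = 0: ω_arm/ω_sun = N1/(N1+N3); set equal to 5/19  ⇒  N3/N1 = 1/(5/19) − 1 = 14/5
N3 = N1 + 2·N2  ⇒  N2/N1 = (N3/N1 − 1)/2 = (14/5 − 1)/2 = 9/10
smallest multiple with N1 ≥ 12 and N2 ≥ 10: k = 2  ⇒  N1 = 2·10 = 20, N2 = 2·9 = 18 (N1 ≤ 40, N2 ≤ 30, N2 ≠ N1 ✓), N3 = 20 + 2·18 = 56
check: N1/(N1+N3) with N1 = 20, N3 = 56 gives 5/19; |achieved − target| = 0 ≤ 1/380 ✓

N1=20 N2=18 achieved=5/19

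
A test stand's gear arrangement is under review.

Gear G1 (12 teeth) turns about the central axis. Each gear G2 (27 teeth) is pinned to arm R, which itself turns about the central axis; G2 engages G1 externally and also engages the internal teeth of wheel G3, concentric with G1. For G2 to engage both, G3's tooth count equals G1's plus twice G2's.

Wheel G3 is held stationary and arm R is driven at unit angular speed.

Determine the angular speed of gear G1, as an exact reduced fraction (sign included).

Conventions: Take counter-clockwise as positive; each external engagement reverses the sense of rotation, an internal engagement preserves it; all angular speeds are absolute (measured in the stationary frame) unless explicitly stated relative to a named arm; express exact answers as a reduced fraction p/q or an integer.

13/2

recognized (axles ride arm R): planetary set, 12/27/66 teeth
ring teeth: 12 + 2·27 = 66
12(ω_sun−ω_arm) = −66(ω_ring−ω_arm),  ω_ring = 0, ω_arm = 1
ω_sun = 1 − (66/12)(0−1) = 13/2
exact speed ratio = 13/2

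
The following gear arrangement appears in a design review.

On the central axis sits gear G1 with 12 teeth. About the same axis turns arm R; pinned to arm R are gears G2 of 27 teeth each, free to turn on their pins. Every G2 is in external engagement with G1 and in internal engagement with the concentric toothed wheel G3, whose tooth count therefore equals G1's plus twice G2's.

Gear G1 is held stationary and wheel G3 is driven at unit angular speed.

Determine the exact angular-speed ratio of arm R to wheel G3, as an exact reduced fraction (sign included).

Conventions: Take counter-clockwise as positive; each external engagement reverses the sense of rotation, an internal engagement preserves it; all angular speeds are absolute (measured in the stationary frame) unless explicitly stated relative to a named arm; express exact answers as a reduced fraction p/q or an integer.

planetary set (12T centre, 27T on arm, 66T internal) — Willis relation
ring teeth: 12 + 2·27 = 66
12(ω_sun−ω_arm) = −66(ω_ring−ω_arm),  ω_sun = 0, ω_ring = 1
12(0−ω_arm) = −66(1−ω_arm)  ⇒  78·ω_arm = 66  ⇒  ω_arm = 11/13
ω_out/ω_in = 11/13

11/13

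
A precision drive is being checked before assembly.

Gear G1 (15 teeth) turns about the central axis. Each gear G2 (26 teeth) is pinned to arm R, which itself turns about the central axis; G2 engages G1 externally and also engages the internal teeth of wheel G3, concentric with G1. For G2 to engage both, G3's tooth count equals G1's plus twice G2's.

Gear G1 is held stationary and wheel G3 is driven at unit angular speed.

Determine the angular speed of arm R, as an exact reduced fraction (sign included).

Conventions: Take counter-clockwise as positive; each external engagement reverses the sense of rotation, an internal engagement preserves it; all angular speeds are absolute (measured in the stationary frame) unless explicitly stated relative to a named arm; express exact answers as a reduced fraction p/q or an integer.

67/82

recognized (axles ride arm R): planetary set, 15/26/67 teeth
ring teeth: 15 + 2·26 = 67
15(ω_sun−ω_arm) = −67(ω_ring−ω_arm),  ω_sun = 0, ω_ring = 1
15(0−ω_arm) = −67(1−ω_arm)  ⇒  82·ω_arm = 67  ⇒  ω_arm = 67/82
exact speed ratio = 67/82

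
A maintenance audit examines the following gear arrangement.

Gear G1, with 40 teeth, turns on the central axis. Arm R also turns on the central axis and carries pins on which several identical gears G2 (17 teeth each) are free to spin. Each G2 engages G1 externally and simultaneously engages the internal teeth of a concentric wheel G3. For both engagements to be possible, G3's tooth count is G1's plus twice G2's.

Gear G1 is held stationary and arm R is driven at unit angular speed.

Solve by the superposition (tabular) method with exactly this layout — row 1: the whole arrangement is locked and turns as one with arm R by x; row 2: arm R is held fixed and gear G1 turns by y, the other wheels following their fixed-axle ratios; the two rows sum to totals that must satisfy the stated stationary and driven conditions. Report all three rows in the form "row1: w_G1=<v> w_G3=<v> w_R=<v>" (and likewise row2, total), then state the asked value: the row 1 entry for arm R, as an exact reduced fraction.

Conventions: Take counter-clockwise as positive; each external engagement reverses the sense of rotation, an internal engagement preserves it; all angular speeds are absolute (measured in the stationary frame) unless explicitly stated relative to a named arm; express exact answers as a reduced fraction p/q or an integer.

row1: w_G1=1 w_G3=1 w_R=1
row2: w_G1=-1 w_G3=20/37 w_R=0
total: w_G1=0 w_G3=57/37 w_R=1
asked value: 1

planetary set (40T centre, 17T on arm, 74T internal) — Willis relation
row 1 — lock + rotate with arm: ω_sun = ω_ring = ω_arm = x
superposition row 2 [arm held]: sun y, ring −(40/74)·y, arm 0
boundary: total ω_sun = x + y = 0 and total ω_arm = x = 1  ⇒  y = -1, x = 1
row 2 ring = −(40/74)·(-1) = 20/37
totals (row 1 + row 2): sun 1 + (-1) = 0, ring 1 + 20/37 = 57/37, arm 1 + 0 = 1
asked cell (row1, arm) = 1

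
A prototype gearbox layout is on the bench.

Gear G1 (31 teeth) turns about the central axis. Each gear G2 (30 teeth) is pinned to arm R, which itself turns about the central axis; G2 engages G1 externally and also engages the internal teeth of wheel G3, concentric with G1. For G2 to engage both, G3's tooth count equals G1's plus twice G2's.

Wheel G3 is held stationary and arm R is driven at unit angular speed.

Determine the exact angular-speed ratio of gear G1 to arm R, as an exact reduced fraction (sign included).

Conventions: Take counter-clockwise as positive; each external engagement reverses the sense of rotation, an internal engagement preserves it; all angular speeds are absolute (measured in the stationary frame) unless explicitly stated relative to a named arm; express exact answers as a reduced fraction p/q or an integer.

recognized (axles ride arm R): planetary set, 31/30/91 teeth
ring teeth: 31 + 2·30 = 91
31(ω_sun−ω_arm) = −91(ω_ring−ω_arm),  ω_ring = 0, ω_arm = 1
ω_sun = 1 − (91/31)(0−1) = 122/31
ω_out/ω_in = 122/31

122/31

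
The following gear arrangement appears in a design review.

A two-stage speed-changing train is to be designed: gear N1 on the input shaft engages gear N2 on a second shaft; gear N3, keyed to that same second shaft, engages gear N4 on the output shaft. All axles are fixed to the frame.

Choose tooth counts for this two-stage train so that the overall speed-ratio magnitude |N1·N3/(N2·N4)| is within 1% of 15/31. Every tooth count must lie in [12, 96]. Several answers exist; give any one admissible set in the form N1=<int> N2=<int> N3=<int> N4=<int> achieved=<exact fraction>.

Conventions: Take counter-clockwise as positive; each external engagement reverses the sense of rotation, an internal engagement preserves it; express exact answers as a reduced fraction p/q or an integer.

N1=12 N2=31 N3=15 N4=12 achieved=15/31

class = fixed-axis compound train [2-stage, 15/31 wanted]
target = 15/31 in lowest terms: an exact hit needs N1·N3 = k·15 and N2·N4 = k·31 for one integer k, every count in [12, 96]; additionally prefer no 1:1 stage (N1 ≠ N2, N3 ≠ N4)
k = 1…11: no 1:1-free in-range split of k·15 and k·31 into factor pairs; take k = 12
k = 12: N1·N3 = 180 = 12·15, N2·N4 = 372 = 31·12
achieved = 12·15/(31·12) = 15/31; |achieved − target| = 0 ≤ 3/620 ✓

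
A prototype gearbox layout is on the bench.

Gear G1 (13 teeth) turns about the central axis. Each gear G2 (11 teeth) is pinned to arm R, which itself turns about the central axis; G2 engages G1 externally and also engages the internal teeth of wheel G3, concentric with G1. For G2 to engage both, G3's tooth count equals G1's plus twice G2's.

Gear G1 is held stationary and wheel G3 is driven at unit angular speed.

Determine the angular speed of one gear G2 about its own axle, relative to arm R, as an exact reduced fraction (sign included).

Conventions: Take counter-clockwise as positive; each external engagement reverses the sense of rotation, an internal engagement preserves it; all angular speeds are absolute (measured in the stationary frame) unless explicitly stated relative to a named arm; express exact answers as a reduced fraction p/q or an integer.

class = planetary set [G3 = 13+2·11 = 35; Willis about the carrier]
ring teeth: 13 + 2·11 = 35
13(ω_sun−ω_arm) = −35(ω_ring−ω_arm),  ω_sun = 0, ω_ring = 1
13(0−ω_arm) = −35(1−ω_arm)  ⇒  48·ω_arm = 35  ⇒  ω_arm = 35/48
sun–planet mesh: 13·(0−35/48) = −11·(ω_p−ω_arm)  ⇒  ω_p−ω_arm = 455/528
exact speed ratio = 455/528

455/528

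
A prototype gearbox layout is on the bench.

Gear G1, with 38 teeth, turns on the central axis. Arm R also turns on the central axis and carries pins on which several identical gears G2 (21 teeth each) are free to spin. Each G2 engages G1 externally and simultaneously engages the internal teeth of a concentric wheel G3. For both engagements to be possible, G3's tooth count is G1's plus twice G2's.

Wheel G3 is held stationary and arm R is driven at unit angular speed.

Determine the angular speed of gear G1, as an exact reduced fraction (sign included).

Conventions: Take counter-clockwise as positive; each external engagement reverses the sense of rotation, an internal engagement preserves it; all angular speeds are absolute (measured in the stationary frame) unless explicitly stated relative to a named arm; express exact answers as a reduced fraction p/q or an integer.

recognized (axles ride arm R): planetary set, 38/21/80 teeth
ring teeth: 38 + 2·21 = 80
38(ω_sun−ω_arm) = −80(ω_ring−ω_arm),  ω_ring = 0, ω_arm = 1
ω_sun = 1 − (80/38)(0−1) = 59/19
exact speed ratio = 59/19

59/19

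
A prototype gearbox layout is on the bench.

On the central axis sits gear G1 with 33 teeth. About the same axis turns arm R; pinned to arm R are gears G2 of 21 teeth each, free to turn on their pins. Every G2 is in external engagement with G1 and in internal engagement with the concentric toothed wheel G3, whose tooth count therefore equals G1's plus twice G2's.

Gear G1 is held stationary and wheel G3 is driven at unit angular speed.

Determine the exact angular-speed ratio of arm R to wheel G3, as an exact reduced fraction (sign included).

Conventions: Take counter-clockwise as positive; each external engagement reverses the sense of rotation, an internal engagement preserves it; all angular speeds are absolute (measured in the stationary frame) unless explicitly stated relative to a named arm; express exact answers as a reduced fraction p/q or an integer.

recognized (axles ride arm R): planetary set, 33/21/75 teeth
ring teeth: 33 + 2·21 = 75
33(ω_sun−ω_arm) = −75(ω_ring−ω_arm),  ω_sun = 0, ω_ring = 1
33(0−ω_arm) = −75(1−ω_arm)  ⇒  108·ω_arm = 75  ⇒  ω_arm = 25/36
ω_out/ω_in = 25/36

25/36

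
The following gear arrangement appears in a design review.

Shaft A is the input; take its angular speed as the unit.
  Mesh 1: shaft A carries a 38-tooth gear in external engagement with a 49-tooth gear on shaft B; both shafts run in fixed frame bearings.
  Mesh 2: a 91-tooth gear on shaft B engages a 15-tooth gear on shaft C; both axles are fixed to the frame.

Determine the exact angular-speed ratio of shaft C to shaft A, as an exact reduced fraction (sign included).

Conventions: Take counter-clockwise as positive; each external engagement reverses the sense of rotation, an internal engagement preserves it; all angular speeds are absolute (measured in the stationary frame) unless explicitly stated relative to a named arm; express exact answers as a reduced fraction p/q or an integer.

494/105

class = fixed-axis compound train [2 meshes; 2 ratios multiply, 2 sense flips]
mesh 1 [38T→49T]: running ratio 38/49, sense −
mesh 2 [91T→15T]: running ratio 494/105, sense +
ω_out/ω_in = 494/105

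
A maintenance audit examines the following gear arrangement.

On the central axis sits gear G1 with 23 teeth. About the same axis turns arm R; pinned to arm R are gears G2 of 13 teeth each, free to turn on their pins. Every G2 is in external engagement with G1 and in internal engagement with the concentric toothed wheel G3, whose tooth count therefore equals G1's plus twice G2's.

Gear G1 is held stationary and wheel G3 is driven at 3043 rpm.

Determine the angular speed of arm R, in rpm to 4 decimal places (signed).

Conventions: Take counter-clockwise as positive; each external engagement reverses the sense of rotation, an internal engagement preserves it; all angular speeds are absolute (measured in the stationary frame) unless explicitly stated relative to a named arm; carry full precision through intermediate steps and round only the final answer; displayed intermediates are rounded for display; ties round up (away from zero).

+2070.9306 rpm

topology: planetary set — G1 23T / G2 13T / G3 49T, arm = carrier (Willis)
normalise by the input: solve with ω_ring = 1, then scale by 3043 rpm
ring teeth: 23 + 2·13 = 49
23(ω_sun−ω_arm) = −49(ω_ring−ω_arm),  ω_sun = 0, ω_ring = 1
23(0−ω_arm) = −49(1−ω_arm)  ⇒  72·ω_arm = 49  ⇒  ω_arm = 49/72
scale: ω_arm = 49/72 × 3043 rpm = +2070.9306 rpm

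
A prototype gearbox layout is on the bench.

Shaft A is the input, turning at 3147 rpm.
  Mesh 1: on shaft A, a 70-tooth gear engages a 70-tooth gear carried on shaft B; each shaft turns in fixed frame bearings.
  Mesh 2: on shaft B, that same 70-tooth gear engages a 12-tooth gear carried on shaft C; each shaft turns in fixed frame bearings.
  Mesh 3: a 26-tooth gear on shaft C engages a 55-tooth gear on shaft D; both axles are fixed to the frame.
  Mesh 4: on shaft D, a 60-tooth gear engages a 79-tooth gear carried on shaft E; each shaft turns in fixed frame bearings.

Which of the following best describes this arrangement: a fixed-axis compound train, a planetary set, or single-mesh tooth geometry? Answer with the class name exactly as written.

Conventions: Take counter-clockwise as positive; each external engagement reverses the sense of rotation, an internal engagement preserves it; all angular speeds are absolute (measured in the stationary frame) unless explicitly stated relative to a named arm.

fixed-axis compound train

class = fixed-axis compound train [4 meshes; 4 ratios multiply, 4 sense flips]
classification: fixed-axis compound train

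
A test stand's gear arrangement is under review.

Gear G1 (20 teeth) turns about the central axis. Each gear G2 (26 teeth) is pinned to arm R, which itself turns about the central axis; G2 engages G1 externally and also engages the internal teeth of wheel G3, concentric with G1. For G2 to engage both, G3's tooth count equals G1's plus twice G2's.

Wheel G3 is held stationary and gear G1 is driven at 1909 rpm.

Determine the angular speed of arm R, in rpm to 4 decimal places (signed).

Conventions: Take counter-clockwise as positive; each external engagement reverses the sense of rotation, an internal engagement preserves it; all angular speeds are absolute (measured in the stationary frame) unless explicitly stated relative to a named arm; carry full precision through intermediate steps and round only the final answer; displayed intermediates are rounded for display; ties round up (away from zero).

+415.0000 rpm

class = planetary set [G3 = 20+2·26 = 72; Willis about the carrier]
normalise by the input: solve with ω_sun = 1, then scale by 1909 rpm
ring teeth: 20 + 2·26 = 72
20(ω_sun−ω_arm) = −72(ω_ring−ω_arm),  ω_ring = 0, ω_sun = 1
20(1−ω_arm) = −72(0−ω_arm)  ⇒  92·ω_arm = 20  ⇒  ω_arm = 5/23
scale: ω_arm = 5/23 × 1909 rpm = +415.0000 rpm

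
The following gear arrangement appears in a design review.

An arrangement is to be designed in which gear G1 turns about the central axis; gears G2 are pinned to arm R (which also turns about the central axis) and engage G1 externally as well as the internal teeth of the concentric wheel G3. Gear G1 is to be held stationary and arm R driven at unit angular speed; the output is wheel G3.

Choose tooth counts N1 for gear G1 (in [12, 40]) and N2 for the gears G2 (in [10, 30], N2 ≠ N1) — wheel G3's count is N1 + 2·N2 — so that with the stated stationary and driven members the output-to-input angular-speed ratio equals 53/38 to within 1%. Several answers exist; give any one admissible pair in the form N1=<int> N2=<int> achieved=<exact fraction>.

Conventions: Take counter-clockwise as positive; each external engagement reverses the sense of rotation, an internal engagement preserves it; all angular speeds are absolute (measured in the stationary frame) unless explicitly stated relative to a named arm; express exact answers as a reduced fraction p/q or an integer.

design class (target 53/38): planetary set
Willis with ω_sun = 0: ω_ring/ω_arm = (N1+N3)/N3; set equal to 53/38  ⇒  N3/N1 = 1/(53/38 − 1) = 38/15
N3 = N1 + 2·N2  ⇒  N2/N1 = (N3/N1 − 1)/2 = (38/15 − 1)/2 = 23/30
smallest multiple with N1 ≥ 12 and N2 ≥ 10: k = 1  ⇒  N1 = 1·30 = 30, N2 = 1·23 = 23 (N1 ≤ 40, N2 ≤ 30, N2 ≠ N1 ✓), N3 = 30 + 2·23 = 76
check: (N1+N3)/N3 with N1 = 30, N3 = 76 gives 53/38; |achieved − target| = 0 ≤ 53/3800 ✓

N1=30 N2=23 achieved=53/38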